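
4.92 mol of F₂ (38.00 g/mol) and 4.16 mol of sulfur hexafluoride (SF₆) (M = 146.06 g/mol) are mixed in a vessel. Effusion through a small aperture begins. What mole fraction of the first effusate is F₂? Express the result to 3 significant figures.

0.699

Each component's effusion rate ∝ (its partial pressure)·(1/√M) ∝ n_i/√M_i.
Mole fraction of F₂ in the effusate = (n_F₂/√M_F₂) / (n_F₂/√M_F₂ + n_SF₆/√M_SF₆)
= (4.92/√38.00) / (4.92/√38.00 + 4.16/√146.06) = 0.7981/(0.7981 + 0.3442) = 0.699.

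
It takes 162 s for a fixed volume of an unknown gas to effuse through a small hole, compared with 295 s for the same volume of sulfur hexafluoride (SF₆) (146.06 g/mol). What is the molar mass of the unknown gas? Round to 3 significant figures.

44.0 g/mol

By Graham's law, t_X/t_SF₆ = √(M_X/M_SF₆).
162/295 = 0.5492 = √(M_X/146.06)
M_X = 146.06 × 0.5492² = 146.06 × 0.3016 = 44.0 g/mol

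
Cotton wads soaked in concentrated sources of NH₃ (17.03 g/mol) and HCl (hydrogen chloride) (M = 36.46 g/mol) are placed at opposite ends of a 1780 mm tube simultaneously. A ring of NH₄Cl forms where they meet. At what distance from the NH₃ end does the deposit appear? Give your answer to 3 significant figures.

The fronts meet when d_NH₃ + d_HCl = L with d_NH₃/d_HCl = √(M_HCl/M_NH₃) (Graham's law). Here √(M_HCl/M_NH₃) = √(36.46/17.03) = 1.463.
With d_NH₃ + d_HCl = 1780 mm, d_HCl = 1780/(1 + 1.463) = 722.6 mm.
d_NH₃ = 1780 − 722.6 = 1060 mm.

1060 mm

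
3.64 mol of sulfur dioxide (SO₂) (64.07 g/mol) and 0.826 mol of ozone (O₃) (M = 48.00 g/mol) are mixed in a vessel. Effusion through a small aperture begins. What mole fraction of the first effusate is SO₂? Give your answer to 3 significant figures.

Each component's effusion rate ∝ (its partial pressure)·(1/√M) ∝ n_i/√M_i.
Mole fraction of SO₂ in the effusate = (n_SO₂/√M_SO₂) / (n_SO₂/√M_SO₂ + n_O₃/√M_O₃)
= (3.64/√64.07) / (3.64/√64.07 + 0.826/√48.00) = 0.4548/(0.4548 + 0.1192) = 0.792.

0.792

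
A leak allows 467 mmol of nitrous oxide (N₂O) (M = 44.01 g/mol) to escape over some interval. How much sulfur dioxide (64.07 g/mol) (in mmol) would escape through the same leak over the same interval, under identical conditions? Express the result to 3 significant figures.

Graham's law gives rate_SO₂/rate_N₂O = √(M_N₂O/M_SO₂) = √(44.01/64.07) = √0.6869 = 0.8288.
So the amount for SO₂ is 467 × 0.8288 = 387 mmol.

387 mmol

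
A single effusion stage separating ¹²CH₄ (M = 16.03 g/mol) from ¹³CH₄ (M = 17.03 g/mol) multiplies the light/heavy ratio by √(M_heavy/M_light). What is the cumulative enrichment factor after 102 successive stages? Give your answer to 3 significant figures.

Each stage multiplies the ratio by α = √(17.03/16.03), so after 102 stages the overall factor is α^102 = (17.03/16.03)^(102/2).
= 1.06238^51 = 21.9.

21.9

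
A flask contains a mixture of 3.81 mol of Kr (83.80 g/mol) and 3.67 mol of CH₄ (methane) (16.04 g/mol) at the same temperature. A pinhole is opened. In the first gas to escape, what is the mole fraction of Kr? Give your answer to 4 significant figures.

0.3123

Effusion rate of each component ∝ n_i/√M_i (partial pressure × 1/√M).
Mole fraction of Kr in the effusate = (n_Kr/√M_Kr) / (n_Kr/√M_Kr + n_CH₄/√M_CH₄)
= (3.81/√83.80) / (3.81/√83.80 + 3.67/√16.04) = 0.4162/(0.4162 + 0.9164) = 0.3123.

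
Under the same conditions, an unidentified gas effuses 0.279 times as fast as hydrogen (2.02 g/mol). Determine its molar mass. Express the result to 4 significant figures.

Graham's law gives rate_X/rate_H₂ = √(M_H₂/M_X).
0.279 = √(2.02/M_X)
M_X = 2.02 / 0.279² = 2.02 / 0.07784 = 25.95 g/mol

25.95 g/mol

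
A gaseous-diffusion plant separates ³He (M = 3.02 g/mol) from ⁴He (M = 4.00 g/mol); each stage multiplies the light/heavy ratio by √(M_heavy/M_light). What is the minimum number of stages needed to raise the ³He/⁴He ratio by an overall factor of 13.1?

Per stage α = (4.00/3.02)^(1/2) = 1.32450^0.5, giving ln α = 0.1405.
Need α^N ≥ 13.1 ⇒ N ≥ ln(13.1) / ln α = 2.573 / 0.1405 = 18.31.
So at least 19 stages are needed.

19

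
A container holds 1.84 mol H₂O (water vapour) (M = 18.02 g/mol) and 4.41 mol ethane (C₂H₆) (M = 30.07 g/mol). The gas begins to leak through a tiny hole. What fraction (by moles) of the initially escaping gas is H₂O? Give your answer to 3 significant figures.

Effusion rate of each component ∝ n_i/√M_i (partial pressure × 1/√M).
Mole fraction of H₂O in the effusate = (n_H₂O/√M_H₂O) / (n_H₂O/√M_H₂O + n_C₂H₆/√M_C₂H₆)
= (1.84/√18.02) / (1.84/√18.02 + 4.41/√30.07) = 0.4335/(0.4335 + 0.8042) = 0.350.

0.350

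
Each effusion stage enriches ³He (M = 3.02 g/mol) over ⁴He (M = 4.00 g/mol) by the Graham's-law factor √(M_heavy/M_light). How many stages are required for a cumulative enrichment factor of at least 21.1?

22

Per stage α = (4.00/3.02)^(1/2) = 1.32450^0.5, giving ln α = 0.1405.
Need α^N ≥ 21.1 ⇒ N ≥ ln(21.1) / ln α = 3.049 / 0.1405 = 21.70.
Minimum whole number of stages: N = 22.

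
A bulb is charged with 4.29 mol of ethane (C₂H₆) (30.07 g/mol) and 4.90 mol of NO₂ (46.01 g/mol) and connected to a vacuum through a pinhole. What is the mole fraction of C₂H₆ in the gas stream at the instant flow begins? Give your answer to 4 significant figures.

0.5199

Each component's effusion rate ∝ (its partial pressure)·(1/√M) ∝ n_i/√M_i.
So x_C₂H₆ in the escaping gas = (n_C₂H₆/√M_C₂H₆) / Σ(n_i/√M_i)
= (4.29/√30.07) / (4.29/√30.07 + 4.90/√46.01) = 0.7823/(0.7823 + 0.7224) = 0.5199.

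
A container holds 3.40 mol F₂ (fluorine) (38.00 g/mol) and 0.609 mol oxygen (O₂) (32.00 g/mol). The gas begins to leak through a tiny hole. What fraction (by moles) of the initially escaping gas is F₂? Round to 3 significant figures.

0.837

Each component's effusion rate ∝ (its partial pressure)·(1/√M) ∝ n_i/√M_i.
Mole fraction of F₂ in the effusate = (n_F₂/√M_F₂) / (n_F₂/√M_F₂ + n_O₂/√M_O₂)
= (3.40/√38.00) / (3.40/√38.00 + 0.609/√32.00) = 0.5516/(0.5516 + 0.1077) = 0.837.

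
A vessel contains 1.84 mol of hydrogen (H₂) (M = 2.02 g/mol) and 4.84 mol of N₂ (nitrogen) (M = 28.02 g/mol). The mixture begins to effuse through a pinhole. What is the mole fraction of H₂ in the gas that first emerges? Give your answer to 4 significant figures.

0.5861

The effusion rate of species i is ∝ p_i/√M_i ∝ n_i/√M_i.
So x_H₂ in the escaping gas = (n_H₂/√M_H₂) / Σ(n_i/√M_i)
= (1.84/√2.02) / (1.84/√2.02 + 4.84/√28.02) = 1.295/(1.295 + 0.9143) = 0.5861.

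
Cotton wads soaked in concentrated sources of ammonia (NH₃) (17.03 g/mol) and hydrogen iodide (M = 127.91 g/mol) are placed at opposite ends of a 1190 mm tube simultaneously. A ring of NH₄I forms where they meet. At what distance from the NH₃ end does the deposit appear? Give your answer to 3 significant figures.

872 mm

Graham's law gives d_NH₃/d_HI = rate_NH₃/rate_HI = √(M_HI/M_NH₃) = √(127.91/17.03) = 2.741.
With d_NH₃ + d_HI = 1190 mm, d_HI = 1190/(1 + 2.741) = 318.1 mm.
d_NH₃ = 1190 − 318.1 = 872 mm.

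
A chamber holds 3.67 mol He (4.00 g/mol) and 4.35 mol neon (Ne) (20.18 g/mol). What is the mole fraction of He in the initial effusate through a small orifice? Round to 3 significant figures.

The effusion rate of species i is ∝ p_i/√M_i ∝ n_i/√M_i.
Mole fraction of He in the effusate = (n_He/√M_He) / (n_He/√M_He + n_Ne/√M_Ne)
= (3.67/√4.00) / (3.67/√4.00 + 4.35/√20.18) = 1.835/(1.835 + 0.9683) = 0.655.

0.655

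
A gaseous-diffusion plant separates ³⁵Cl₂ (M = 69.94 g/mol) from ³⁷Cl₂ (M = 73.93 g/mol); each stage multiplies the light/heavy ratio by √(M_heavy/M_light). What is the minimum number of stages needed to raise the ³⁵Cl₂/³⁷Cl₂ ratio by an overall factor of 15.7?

With α = √(73.93/69.94) per stage, ln α = ½ ln(1.05705) = 0.02774.
Need α^N ≥ 15.7 ⇒ N ≥ ln(15.7) / ln α = 2.754 / 0.02774 = 99.27.
Minimum whole number of stages: N = 100.

100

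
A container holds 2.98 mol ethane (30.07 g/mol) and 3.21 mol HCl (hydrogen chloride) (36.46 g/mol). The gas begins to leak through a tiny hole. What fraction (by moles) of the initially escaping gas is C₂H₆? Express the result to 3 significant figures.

0.505

The effusion rate of species i is ∝ p_i/√M_i ∝ n_i/√M_i.
x_C₂H₆(eff) = (n_C₂H₆/√M_C₂H₆) / (n_C₂H₆/√M_C₂H₆ + n_HCl/√M_HCl)
= (2.98/√30.07) / (2.98/√30.07 + 3.21/√36.46) = 0.5434/(0.5434 + 0.5316) = 0.505.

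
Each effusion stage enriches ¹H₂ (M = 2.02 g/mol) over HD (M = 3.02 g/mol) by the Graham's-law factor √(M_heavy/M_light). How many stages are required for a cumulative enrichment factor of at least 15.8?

14

Single-stage factor α = √(3.02/2.02), so ln α = ½ ln(1.49505) = 0.2011.
Need α^N ≥ 15.8 ⇒ N ≥ ln(15.8) / ln α = 2.760 / 0.2011 = 13.73.
Minimum whole number of stages: N = 14.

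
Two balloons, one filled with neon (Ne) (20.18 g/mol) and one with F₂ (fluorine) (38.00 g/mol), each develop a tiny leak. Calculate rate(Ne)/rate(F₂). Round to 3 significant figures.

1.37

From Graham's law, rate_Ne/rate_F₂ = √(M_F₂/M_Ne) = √(38.00/20.18) = √1.883 = 1.37.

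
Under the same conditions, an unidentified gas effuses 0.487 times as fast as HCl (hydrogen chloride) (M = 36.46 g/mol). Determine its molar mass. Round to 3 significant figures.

Since effusion rate ∝ 1/√M, rate_X/rate_HCl = √(M_HCl/M_X).
0.487 = √(36.46/M_X)
M_X = 36.46 / 0.487² = 36.46 / 0.2372 = 154 g/mol

154 g/mol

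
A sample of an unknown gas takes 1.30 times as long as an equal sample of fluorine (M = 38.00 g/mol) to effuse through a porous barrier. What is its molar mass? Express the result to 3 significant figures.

Since effusion rate ∝ 1/√M, t_X/t_F₂ = √(M_X/M_F₂).
1.30 = √(M_X/38.00)
M_X = 38.00 × 1.30² = 38.00 × 1.690 = 64.2 g/mol

64.2 g/mol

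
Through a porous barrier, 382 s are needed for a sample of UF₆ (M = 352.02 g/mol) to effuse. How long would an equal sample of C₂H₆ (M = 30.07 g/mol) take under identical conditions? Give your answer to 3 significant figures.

Using Graham's law: t_C₂H₆/t_UF₆ = √(M_C₂H₆/M_UF₆) = √(30.07/352.02) = √0.08542 = 0.2923.
So the time for C₂H₆ is 382 × 0.2923 = 112 s.

112 s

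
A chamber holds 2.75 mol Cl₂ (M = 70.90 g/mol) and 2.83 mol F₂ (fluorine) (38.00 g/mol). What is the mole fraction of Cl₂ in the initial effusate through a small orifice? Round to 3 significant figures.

0.416

Each component's effusion rate ∝ (its partial pressure)·(1/√M) ∝ n_i/√M_i.
So x_Cl₂ in the escaping gas = (n_Cl₂/√M_Cl₂) / Σ(n_i/√M_i)
= (2.75/√70.90) / (2.75/√70.90 + 2.83/√38.00) = 0.3266/(0.3266 + 0.4591) = 0.416.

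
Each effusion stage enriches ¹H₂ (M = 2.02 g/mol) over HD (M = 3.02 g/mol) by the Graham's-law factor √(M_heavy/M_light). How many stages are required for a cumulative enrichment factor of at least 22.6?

With α = √(3.02/2.02) per stage, ln α = ½ ln(1.49505) = 0.2011.
Need α^N ≥ 22.6 ⇒ N ≥ ln(22.6) / ln α = 3.118 / 0.2011 = 15.51.
Minimum whole number of stages: N = 16.

16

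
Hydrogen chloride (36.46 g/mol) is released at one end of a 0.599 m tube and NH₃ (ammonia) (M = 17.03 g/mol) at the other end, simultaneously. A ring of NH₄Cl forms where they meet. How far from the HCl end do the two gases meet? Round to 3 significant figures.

Graham's law gives d_HCl/d_NH₃ = rate_HCl/rate_NH₃ = √(M_NH₃/M_HCl) = √(17.03/36.46) = 0.6834.
With d_HCl + d_NH₃ = 0.599 m, d_NH₃ = 0.599/(1 + 0.6834) = 0.3558 m.
d_HCl = 0.599 − 0.3558 = 0.243 m.

0.243 m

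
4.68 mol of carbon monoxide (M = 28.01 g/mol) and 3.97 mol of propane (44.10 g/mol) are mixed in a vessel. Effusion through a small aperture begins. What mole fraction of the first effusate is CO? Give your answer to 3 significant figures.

0.597

The effusion rate of species i is ∝ p_i/√M_i ∝ n_i/√M_i.
x_CO(eff) = (n_CO/√M_CO) / (n_CO/√M_CO + n_C₃H₈/√M_C₃H₈)
= (4.68/√28.01) / (4.68/√28.01 + 3.97/√44.10) = 0.8843/(0.8843 + 0.5978) = 0.597.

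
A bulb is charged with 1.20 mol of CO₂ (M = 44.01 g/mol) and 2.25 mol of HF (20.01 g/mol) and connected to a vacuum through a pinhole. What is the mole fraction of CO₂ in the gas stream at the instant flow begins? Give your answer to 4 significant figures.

Effusion rate of each component ∝ n_i/√M_i (partial pressure × 1/√M).
So x_CO₂ in the escaping gas = (n_CO₂/√M_CO₂) / Σ(n_i/√M_i)
= (1.20/√44.01) / (1.20/√44.01 + 2.25/√20.01) = 0.1809/(0.1809 + 0.5030) = 0.2645.

0.2645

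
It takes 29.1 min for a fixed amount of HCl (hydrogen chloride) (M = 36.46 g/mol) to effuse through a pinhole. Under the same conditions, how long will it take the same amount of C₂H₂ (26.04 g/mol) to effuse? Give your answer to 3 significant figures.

24.6 min

Since effusion rate ∝ 1/√M, t_C₂H₂/t_HCl = √(M_C₂H₂/M_HCl) = √(26.04/36.46) = √0.7142 = 0.8451.
So the time for C₂H₂ is 29.1 × 0.8451 = 24.6 min.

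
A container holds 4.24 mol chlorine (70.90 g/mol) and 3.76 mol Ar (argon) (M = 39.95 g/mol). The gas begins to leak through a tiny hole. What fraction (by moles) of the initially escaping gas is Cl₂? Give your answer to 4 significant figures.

Rate_i ∝ x_i/√M_i (Graham's law weighted by mole fraction), so the effusate composition follows n_i/√M_i.
x_Cl₂(eff) = (n_Cl₂/√M_Cl₂) / (n_Cl₂/√M_Cl₂ + n_Ar/√M_Ar)
= (4.24/√70.90) / (4.24/√70.90 + 3.76/√39.95) = 0.5036/(0.5036 + 0.5949) = 0.4584.

0.4584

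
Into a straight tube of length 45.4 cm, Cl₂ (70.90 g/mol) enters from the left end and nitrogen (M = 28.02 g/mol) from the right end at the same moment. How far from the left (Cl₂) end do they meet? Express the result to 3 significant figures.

17.5 cm

In equal time, each gas travels a distance ∝ its rate ∝ 1/√M, so d_Cl₂/d_N₂ = √(M_N₂/M_Cl₂) = √(28.02/70.90) = 0.6287.
With d_Cl₂ + d_N₂ = 45.4 cm, d_N₂ = 45.4/(1 + 0.6287) = 27.88 cm.
d_Cl₂ = 45.4 − 27.88 = 17.5 cm.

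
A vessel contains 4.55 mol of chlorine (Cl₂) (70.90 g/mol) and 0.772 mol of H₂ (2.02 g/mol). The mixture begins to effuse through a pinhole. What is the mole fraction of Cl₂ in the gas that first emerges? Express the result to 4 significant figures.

0.4987

The effusion rate of species i is ∝ p_i/√M_i ∝ n_i/√M_i.
Mole fraction of Cl₂ in the effusate = (n_Cl₂/√M_Cl₂) / (n_Cl₂/√M_Cl₂ + n_H₂/√M_H₂)
= (4.55/√70.90) / (4.55/√70.90 + 0.772/√2.02) = 0.5404/(0.5404 + 0.5432) = 0.4987.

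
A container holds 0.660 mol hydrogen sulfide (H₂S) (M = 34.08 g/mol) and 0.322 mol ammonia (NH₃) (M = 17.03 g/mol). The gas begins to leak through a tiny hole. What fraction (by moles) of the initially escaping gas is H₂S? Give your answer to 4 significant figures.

The effusion rate of species i is ∝ p_i/√M_i ∝ n_i/√M_i.
x_H₂S(eff) = (n_H₂S/√M_H₂S) / (n_H₂S/√M_H₂S + n_NH₃/√M_NH₃)
= (0.660/√34.08) / (0.660/√34.08 + 0.322/√17.03) = 0.1131/(0.1131 + 0.07803) = 0.5917.

0.5917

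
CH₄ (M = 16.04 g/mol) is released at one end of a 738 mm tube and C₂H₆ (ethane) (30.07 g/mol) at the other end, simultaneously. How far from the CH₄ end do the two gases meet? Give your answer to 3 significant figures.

In equal time, each gas travels a distance ∝ its rate ∝ 1/√M, so d_CH₄/d_C₂H₆ = √(M_C₂H₆/M_CH₄) = √(30.07/16.04) = 1.369.
With d_CH₄ + d_C₂H₆ = 738 mm, d_C₂H₆ = 738/(1 + 1.369) = 311.5 mm.
d_CH₄ = 738 − 311.5 = 427 mm.

427 mm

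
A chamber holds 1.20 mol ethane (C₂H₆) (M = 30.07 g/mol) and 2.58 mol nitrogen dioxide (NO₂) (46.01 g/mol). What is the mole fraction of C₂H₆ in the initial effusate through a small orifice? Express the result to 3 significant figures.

Rate_i ∝ x_i/√M_i (Graham's law weighted by mole fraction), so the effusate composition follows n_i/√M_i.
x_C₂H₆(eff) = (n_C₂H₆/√M_C₂H₆) / (n_C₂H₆/√M_C₂H₆ + n_NO₂/√M_NO₂)
= (1.20/√30.07) / (1.20/√30.07 + 2.58/√46.01) = 0.2188/(0.2188 + 0.3804) = 0.365.

0.365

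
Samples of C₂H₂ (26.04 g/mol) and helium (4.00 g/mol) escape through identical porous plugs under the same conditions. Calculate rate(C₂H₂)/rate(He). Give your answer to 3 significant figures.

0.392

Graham's law gives rate_C₂H₂/rate_He = √(M_He/M_C₂H₂) = √(4.00/26.04) = √0.1536 = 0.392.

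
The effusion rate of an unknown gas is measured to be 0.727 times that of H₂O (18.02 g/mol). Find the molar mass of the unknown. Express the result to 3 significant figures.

34.1 g/mol

Using Graham's law: rate_X/rate_H₂O = √(M_H₂O/M_X).
0.727 = √(18.02/M_X)
M_X = 18.02 / 0.727² = 18.02 / 0.5285 = 34.1 g/mol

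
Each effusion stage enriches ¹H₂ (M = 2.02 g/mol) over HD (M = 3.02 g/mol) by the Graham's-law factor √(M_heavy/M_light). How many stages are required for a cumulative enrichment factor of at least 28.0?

17

Single-stage factor α = √(3.02/2.02), so ln α = ½ ln(1.49505) = 0.2011.
Need α^N ≥ 28.0 ⇒ N ≥ ln(28.0) / ln α = 3.332 / 0.2011 = 16.57.
So at least 17 stages are needed.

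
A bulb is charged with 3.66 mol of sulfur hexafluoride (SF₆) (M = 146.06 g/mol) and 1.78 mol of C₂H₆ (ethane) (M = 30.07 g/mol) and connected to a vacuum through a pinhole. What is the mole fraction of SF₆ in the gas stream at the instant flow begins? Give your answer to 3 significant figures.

The effusion rate of species i is ∝ p_i/√M_i ∝ n_i/√M_i.
Mole fraction of SF₆ in the effusate = (n_SF₆/√M_SF₆) / (n_SF₆/√M_SF₆ + n_C₂H₆/√M_C₂H₆)
= (3.66/√146.06) / (3.66/√146.06 + 1.78/√30.07) = 0.3028/(0.3028 + 0.3246) = 0.483.

0.483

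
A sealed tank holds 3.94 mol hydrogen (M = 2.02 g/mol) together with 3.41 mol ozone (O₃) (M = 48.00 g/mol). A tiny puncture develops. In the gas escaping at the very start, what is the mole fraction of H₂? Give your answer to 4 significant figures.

The effusion rate of species i is ∝ p_i/√M_i ∝ n_i/√M_i.
So x_H₂ in the escaping gas = (n_H₂/√M_H₂) / Σ(n_i/√M_i)
= (3.94/√2.02) / (3.94/√2.02 + 3.41/√48.00) = 2.772/(2.772 + 0.4922) = 0.8492.

0.8492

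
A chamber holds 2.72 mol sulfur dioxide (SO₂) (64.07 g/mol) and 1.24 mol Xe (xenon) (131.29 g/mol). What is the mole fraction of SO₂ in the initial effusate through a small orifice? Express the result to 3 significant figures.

Each component's effusion rate ∝ (its partial pressure)·(1/√M) ∝ n_i/√M_i.
Mole fraction of SO₂ in the effusate = (n_SO₂/√M_SO₂) / (n_SO₂/√M_SO₂ + n_Xe/√M_Xe)
= (2.72/√64.07) / (2.72/√64.07 + 1.24/√131.29) = 0.3398/(0.3398 + 0.1082) = 0.758.

0.758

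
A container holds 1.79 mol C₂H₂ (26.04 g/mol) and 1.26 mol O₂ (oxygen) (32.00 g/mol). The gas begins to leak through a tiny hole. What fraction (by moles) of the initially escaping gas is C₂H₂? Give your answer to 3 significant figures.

0.612

Each component's effusion rate ∝ (its partial pressure)·(1/√M) ∝ n_i/√M_i.
So x_C₂H₂ in the escaping gas = (n_C₂H₂/√M_C₂H₂) / Σ(n_i/√M_i)
= (1.79/√26.04) / (1.79/√26.04 + 1.26/√32.00) = 0.3508/(0.3508 + 0.2227) = 0.612.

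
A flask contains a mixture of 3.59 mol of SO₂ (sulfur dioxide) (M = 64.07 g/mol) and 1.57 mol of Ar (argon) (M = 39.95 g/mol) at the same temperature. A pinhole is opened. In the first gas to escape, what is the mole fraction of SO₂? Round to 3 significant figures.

0.644

The effusion rate of species i is ∝ p_i/√M_i ∝ n_i/√M_i.
So x_SO₂ in the escaping gas = (n_SO₂/√M_SO₂) / Σ(n_i/√M_i)
= (3.59/√64.07) / (3.59/√64.07 + 1.57/√39.95) = 0.4485/(0.4485 + 0.2484) = 0.644.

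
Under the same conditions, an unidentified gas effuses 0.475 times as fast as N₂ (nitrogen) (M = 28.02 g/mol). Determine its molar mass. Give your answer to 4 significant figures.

From Graham's law, rate_X/rate_N₂ = √(M_N₂/M_X).
0.475 = √(28.02/M_X)
M_X = 28.02 / 0.475² = 28.02 / 0.2256 = 124.2 g/mol

124.2 g/mol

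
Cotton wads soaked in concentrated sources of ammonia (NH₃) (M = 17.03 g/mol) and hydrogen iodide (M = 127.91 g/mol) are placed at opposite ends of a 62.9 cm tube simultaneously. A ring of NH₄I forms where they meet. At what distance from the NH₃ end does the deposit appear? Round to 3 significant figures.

46.1 cm

Graham's law gives d_NH₃/d_HI = rate_NH₃/rate_HI = √(M_HI/M_NH₃) = √(127.91/17.03) = 2.741.
With d_NH₃ + d_HI = 62.9 cm, d_HI = 62.9/(1 + 2.741) = 16.82 cm.
d_NH₃ = 62.9 − 16.82 = 46.1 cm.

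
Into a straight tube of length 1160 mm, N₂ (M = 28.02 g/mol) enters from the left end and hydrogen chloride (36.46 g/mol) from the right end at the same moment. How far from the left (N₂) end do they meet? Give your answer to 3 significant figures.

The fronts meet when d_N₂ + d_HCl = L with d_N₂/d_HCl = √(M_HCl/M_N₂) (Graham's law). Here √(M_HCl/M_N₂) = √(36.46/28.02) = 1.141.
With d_N₂ + d_HCl = 1160 mm, d_HCl = 1160/(1 + 1.141) = 541.9 mm.
d_N₂ = 1160 − 541.9 = 618 mm.

618 mm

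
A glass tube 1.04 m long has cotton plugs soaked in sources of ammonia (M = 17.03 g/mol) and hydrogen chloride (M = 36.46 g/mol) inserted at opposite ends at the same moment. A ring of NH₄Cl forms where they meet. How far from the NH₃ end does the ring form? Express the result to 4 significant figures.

Graham's law gives d_NH₃/d_HCl = rate_NH₃/rate_HCl = √(M_HCl/M_NH₃) = √(36.46/17.03) = 1.463.
With d_NH₃ + d_HCl = 1.04 m, d_HCl = 1.04/(1 + 1.463) = 0.4222 m.
d_NH₃ = 1.04 − 0.4222 = 0.6178 m.

0.6178 m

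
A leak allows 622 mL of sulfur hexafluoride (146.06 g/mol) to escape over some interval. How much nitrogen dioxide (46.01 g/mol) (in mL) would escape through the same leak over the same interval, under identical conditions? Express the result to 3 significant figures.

1110 mL

Graham's law gives rate_NO₂/rate_SF₆ = √(M_SF₆/M_NO₂) = √(146.06/46.01) = √3.175 = 1.782.
So the volume for NO₂ is 622 × 1.782 = 1110 mL.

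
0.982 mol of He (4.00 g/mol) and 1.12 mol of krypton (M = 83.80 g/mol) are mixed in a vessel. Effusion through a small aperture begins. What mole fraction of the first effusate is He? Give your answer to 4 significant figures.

The effusion rate of species i is ∝ p_i/√M_i ∝ n_i/√M_i.
x_He(eff) = (n_He/√M_He) / (n_He/√M_He + n_Kr/√M_Kr)
= (0.982/√4.00) / (0.982/√4.00 + 1.12/√83.80) = 0.4910/(0.4910 + 0.1223) = 0.8005.

0.8005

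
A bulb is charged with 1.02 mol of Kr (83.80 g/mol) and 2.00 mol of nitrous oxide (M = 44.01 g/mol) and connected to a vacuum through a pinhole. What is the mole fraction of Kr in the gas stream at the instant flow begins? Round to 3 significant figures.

0.270

Rate_i ∝ x_i/√M_i (Graham's law weighted by mole fraction), so the effusate composition follows n_i/√M_i.
So x_Kr in the escaping gas = (n_Kr/√M_Kr) / Σ(n_i/√M_i)
= (1.02/√83.80) / (1.02/√83.80 + 2.00/√44.01) = 0.1114/(0.1114 + 0.3015) = 0.270.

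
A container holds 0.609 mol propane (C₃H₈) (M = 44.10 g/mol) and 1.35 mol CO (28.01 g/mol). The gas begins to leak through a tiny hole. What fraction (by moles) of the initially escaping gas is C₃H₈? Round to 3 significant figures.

Rate_i ∝ x_i/√M_i (Graham's law weighted by mole fraction), so the effusate composition follows n_i/√M_i.
x_C₃H₈(eff) = (n_C₃H₈/√M_C₃H₈) / (n_C₃H₈/√M_C₃H₈ + n_CO/√M_CO)
= (0.609/√44.10) / (0.609/√44.10 + 1.35/√28.01) = 0.09171/(0.09171 + 0.2551) = 0.264.

0.264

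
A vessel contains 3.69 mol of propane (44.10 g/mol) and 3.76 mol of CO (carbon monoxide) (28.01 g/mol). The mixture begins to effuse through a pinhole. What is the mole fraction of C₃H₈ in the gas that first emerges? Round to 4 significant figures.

Each component's effusion rate ∝ (its partial pressure)·(1/√M) ∝ n_i/√M_i.
Mole fraction of C₃H₈ in the effusate = (n_C₃H₈/√M_C₃H₈) / (n_C₃H₈/√M_C₃H₈ + n_CO/√M_CO)
= (3.69/√44.10) / (3.69/√44.10 + 3.76/√28.01) = 0.5557/(0.5557 + 0.7104) = 0.4389.

0.4389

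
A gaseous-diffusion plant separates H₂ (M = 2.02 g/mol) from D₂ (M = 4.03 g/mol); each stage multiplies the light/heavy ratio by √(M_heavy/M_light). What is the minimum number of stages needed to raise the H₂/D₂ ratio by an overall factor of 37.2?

11

With α = √(4.03/2.02) per stage, ln α = ½ ln(1.99505) = 0.3453.
Need α^N ≥ 37.2 ⇒ N ≥ ln(37.2) / ln α = 3.616 / 0.3453 = 10.47.
So at least 11 stages are needed.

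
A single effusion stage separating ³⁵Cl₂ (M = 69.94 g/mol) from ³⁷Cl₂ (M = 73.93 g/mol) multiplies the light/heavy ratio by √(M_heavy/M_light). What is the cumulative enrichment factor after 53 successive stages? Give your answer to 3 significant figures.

4.35

The single-stage factor is √(M_heavy/M_light), so 53 stages give [√(73.93/69.94)]^53 = (73.93/69.94)^(53/2).
= 1.05705^(53/2) = 4.35.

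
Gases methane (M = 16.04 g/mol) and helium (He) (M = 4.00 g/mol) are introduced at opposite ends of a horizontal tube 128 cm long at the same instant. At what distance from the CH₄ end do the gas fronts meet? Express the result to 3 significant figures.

42.6 cm

Graham's law gives d_CH₄/d_He = rate_CH₄/rate_He = √(M_He/M_CH₄) = √(4.00/16.04) = 0.4994.
With d_CH₄ + d_He = 128 cm, d_He = 128/(1 + 0.4994) = 85.37 cm.
d_CH₄ = 128 − 85.37 = 42.6 cm.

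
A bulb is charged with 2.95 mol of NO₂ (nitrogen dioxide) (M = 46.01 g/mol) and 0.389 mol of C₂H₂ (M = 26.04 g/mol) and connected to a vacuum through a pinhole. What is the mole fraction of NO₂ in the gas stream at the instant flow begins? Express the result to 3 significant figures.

The effusion rate of species i is ∝ p_i/√M_i ∝ n_i/√M_i.
Mole fraction of NO₂ in the effusate = (n_NO₂/√M_NO₂) / (n_NO₂/√M_NO₂ + n_C₂H₂/√M_C₂H₂)
= (2.95/√46.01) / (2.95/√46.01 + 0.389/√26.04) = 0.4349/(0.4349 + 0.07623) = 0.851.

0.851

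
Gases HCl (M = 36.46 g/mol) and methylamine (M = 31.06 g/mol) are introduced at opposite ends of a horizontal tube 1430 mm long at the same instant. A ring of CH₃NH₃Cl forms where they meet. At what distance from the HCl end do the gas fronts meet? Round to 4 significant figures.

686.4 mm

Distances travelled in equal time are proportional to diffusion rates, so d_HCl/d_CH₃NH₂ = √(M_CH₃NH₂/M_HCl) = √(31.06/36.46) = 0.9230.
With d_HCl + d_CH₃NH₂ = 1430 mm, d_CH₃NH₂ = 1430/(1 + 0.9230) = 743.6 mm.
d_HCl = 1430 − 743.6 = 686.4 mm.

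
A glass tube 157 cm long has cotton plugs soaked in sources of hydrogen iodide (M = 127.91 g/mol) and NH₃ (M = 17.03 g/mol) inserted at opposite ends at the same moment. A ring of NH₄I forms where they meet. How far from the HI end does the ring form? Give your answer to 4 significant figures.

Distances travelled in equal time are proportional to diffusion rates, so d_HI/d_NH₃ = √(M_NH₃/M_HI) = √(17.03/127.91) = 0.3649.
With d_HI + d_NH₃ = 157 cm, d_NH₃ = 157/(1 + 0.3649) = 115.0 cm.
d_HI = 157 − 115.0 = 41.97 cm.

41.97 cm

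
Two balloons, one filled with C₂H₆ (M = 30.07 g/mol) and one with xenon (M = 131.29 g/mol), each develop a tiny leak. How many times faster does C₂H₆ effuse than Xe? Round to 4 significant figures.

From Graham's law, rate_C₂H₆/rate_Xe = √(M_Xe/M_C₂H₆) = √(131.29/30.07) = √4.366 = 2.090.

2.090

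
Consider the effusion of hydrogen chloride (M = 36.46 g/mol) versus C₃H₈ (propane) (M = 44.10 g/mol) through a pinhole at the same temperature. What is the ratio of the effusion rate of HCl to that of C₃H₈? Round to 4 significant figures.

Using Graham's law: rate_HCl/rate_C₃H₈ = √(M_C₃H₈/M_HCl) = √(44.10/36.46) = √1.210 = 1.100.

1.100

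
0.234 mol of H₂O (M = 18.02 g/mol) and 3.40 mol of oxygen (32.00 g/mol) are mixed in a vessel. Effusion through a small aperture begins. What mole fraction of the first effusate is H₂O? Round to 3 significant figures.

0.0840

Effusion rate of each component ∝ n_i/√M_i (partial pressure × 1/√M).
So x_H₂O in the escaping gas = (n_H₂O/√M_H₂O) / Σ(n_i/√M_i)
= (0.234/√18.02) / (0.234/√18.02 + 3.40/√32.00) = 0.05512/(0.05512 + 0.6010) = 0.0840.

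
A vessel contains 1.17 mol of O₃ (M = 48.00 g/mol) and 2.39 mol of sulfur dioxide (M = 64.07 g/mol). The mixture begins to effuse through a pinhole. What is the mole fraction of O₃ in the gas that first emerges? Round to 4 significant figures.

0.3613

The effusion rate of species i is ∝ p_i/√M_i ∝ n_i/√M_i.
Mole fraction of O₃ in the effusate = (n_O₃/√M_O₃) / (n_O₃/√M_O₃ + n_SO₂/√M_SO₂)
= (1.17/√48.00) / (1.17/√48.00 + 2.39/√64.07) = 0.1689/(0.1689 + 0.2986) = 0.3613.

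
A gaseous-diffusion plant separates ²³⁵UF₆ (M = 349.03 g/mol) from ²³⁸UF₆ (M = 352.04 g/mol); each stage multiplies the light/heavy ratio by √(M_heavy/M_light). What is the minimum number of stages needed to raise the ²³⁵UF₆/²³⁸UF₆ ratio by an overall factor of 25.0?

Per stage α = (352.04/349.03)^(1/2) = 1.00862^0.5, giving ln α = 0.004293.
Need α^N ≥ 25.0 ⇒ N ≥ ln(25.0) / ln α = 3.219 / 0.004293 = 749.72.
Rounding up, N = 750 stages.

750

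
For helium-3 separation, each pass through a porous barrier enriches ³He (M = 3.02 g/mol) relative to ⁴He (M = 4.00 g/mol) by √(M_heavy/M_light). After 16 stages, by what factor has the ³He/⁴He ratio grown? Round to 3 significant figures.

9.47

The single-stage factor is √(M_heavy/M_light), so 16 stages give [√(4.00/3.02)]^16 = (4.00/3.02)^(16/2).
= 1.32450^8 = 9.47.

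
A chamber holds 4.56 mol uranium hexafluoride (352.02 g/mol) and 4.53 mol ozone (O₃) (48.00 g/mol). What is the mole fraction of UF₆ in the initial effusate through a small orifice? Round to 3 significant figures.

0.271

Effusion rate of each component ∝ n_i/√M_i (partial pressure × 1/√M).
x_UF₆(eff) = (n_UF₆/√M_UF₆) / (n_UF₆/√M_UF₆ + n_O₃/√M_O₃)
= (4.56/√352.02) / (4.56/√352.02 + 4.53/√48.00) = 0.2430/(0.2430 + 0.6538) = 0.271.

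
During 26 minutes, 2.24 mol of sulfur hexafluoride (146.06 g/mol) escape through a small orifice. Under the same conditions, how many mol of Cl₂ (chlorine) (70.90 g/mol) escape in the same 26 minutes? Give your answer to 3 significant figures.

Since effusion rate ∝ 1/√M, rate_Cl₂/rate_SF₆ = √(M_SF₆/M_Cl₂) = √(146.06/70.90) = √2.060 = 1.435.
So the amount for Cl₂ is 2.24 × 1.435 = 3.22 mol.

3.22 mol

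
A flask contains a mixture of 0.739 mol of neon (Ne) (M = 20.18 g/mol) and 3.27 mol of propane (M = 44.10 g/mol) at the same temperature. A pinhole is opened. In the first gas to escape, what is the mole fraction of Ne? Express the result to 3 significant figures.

Effusion rate of each component ∝ n_i/√M_i (partial pressure × 1/√M).
Mole fraction of Ne in the effusate = (n_Ne/√M_Ne) / (n_Ne/√M_Ne + n_C₃H₈/√M_C₃H₈)
= (0.739/√20.18) / (0.739/√20.18 + 3.27/√44.10) = 0.1645/(0.1645 + 0.4924) = 0.250.

0.250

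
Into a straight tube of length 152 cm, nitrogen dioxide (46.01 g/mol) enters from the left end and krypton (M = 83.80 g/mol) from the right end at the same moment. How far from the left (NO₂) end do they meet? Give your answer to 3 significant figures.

87.3 cm

In equal time, each gas travels a distance ∝ its rate ∝ 1/√M, so d_NO₂/d_Kr = √(M_Kr/M_NO₂) = √(83.80/46.01) = 1.350.
With d_NO₂ + d_Kr = 152 cm, d_Kr = 152/(1 + 1.350) = 64.69 cm.
d_NO₂ = 152 − 64.69 = 87.3 cm.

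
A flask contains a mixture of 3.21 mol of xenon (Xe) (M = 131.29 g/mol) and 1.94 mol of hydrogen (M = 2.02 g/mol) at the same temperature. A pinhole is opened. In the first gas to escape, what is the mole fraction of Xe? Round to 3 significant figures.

0.170

Each component's effusion rate ∝ (its partial pressure)·(1/√M) ∝ n_i/√M_i.
x_Xe(eff) = (n_Xe/√M_Xe) / (n_Xe/√M_Xe + n_H₂/√M_H₂)
= (3.21/√131.29) / (3.21/√131.29 + 1.94/√2.02) = 0.2801/(0.2801 + 1.365) = 0.170.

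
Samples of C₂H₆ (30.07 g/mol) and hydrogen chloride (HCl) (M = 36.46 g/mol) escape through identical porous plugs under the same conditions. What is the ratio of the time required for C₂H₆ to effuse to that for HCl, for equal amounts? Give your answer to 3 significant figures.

0.908

Since effusion rate ∝ 1/√M, t_C₂H₆/t_HCl = √(M_C₂H₆/M_HCl) = √(30.07/36.46) = √0.8247 = 0.908.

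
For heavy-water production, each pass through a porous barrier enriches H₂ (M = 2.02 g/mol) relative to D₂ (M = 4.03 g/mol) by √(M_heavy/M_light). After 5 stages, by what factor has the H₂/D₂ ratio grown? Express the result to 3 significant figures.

Overall factor = α^5 with α = √(4.03/2.02), i.e. (4.03/2.02)^(5/2).
= 1.99505^(5/2) = 5.62.

5.62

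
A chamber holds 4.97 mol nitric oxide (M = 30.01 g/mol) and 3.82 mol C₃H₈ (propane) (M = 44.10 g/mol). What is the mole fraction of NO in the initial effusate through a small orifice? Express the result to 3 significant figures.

Each component's effusion rate ∝ (its partial pressure)·(1/√M) ∝ n_i/√M_i.
Mole fraction of NO in the effusate = (n_NO/√M_NO) / (n_NO/√M_NO + n_C₃H₈/√M_C₃H₈)
= (4.97/√30.01) / (4.97/√30.01 + 3.82/√44.10) = 0.9072/(0.9072 + 0.5752) = 0.612.

0.612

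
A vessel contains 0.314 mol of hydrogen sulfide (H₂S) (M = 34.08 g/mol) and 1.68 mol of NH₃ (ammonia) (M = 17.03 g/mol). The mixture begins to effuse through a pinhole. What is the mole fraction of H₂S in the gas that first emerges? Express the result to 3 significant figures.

0.117

Each component's effusion rate ∝ (its partial pressure)·(1/√M) ∝ n_i/√M_i.
So x_H₂S in the escaping gas = (n_H₂S/√M_H₂S) / Σ(n_i/√M_i)
= (0.314/√34.08) / (0.314/√34.08 + 1.68/√17.03) = 0.05379/(0.05379 + 0.4071) = 0.117.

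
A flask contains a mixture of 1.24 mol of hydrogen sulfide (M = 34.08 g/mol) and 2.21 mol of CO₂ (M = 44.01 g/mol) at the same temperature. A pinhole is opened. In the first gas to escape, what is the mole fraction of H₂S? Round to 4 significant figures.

0.3894

Rate_i ∝ x_i/√M_i (Graham's law weighted by mole fraction), so the effusate composition follows n_i/√M_i.
So x_H₂S in the escaping gas = (n_H₂S/√M_H₂S) / Σ(n_i/√M_i)
= (1.24/√34.08) / (1.24/√34.08 + 2.21/√44.01) = 0.2124/(0.2124 + 0.3331) = 0.3894.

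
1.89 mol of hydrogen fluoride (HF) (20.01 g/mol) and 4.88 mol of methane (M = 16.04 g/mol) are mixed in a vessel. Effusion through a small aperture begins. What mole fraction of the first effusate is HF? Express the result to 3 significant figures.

Rate_i ∝ x_i/√M_i (Graham's law weighted by mole fraction), so the effusate composition follows n_i/√M_i.
Mole fraction of HF in the effusate = (n_HF/√M_HF) / (n_HF/√M_HF + n_CH₄/√M_CH₄)
= (1.89/√20.01) / (1.89/√20.01 + 4.88/√16.04) = 0.4225/(0.4225 + 1.218) = 0.257.

0.257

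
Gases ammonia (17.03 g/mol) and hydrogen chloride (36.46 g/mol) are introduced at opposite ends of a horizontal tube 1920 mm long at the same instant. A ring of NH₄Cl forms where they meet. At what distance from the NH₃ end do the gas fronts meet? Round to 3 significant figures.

1140 mm

In equal time, each gas travels a distance ∝ its rate ∝ 1/√M, so d_NH₃/d_HCl = √(M_HCl/M_NH₃) = √(36.46/17.03) = 1.463.
With d_NH₃ + d_HCl = 1920 mm, d_HCl = 1920/(1 + 1.463) = 779.5 mm.
d_NH₃ = 1920 − 779.5 = 1140 mm.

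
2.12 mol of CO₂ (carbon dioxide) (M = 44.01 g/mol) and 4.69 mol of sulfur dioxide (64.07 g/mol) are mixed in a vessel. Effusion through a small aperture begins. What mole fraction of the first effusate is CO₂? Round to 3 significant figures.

Rate_i ∝ x_i/√M_i (Graham's law weighted by mole fraction), so the effusate composition follows n_i/√M_i.
So x_CO₂ in the escaping gas = (n_CO₂/√M_CO₂) / Σ(n_i/√M_i)
= (2.12/√44.01) / (2.12/√44.01 + 4.69/√64.07) = 0.3196/(0.3196 + 0.5859) = 0.353.

0.353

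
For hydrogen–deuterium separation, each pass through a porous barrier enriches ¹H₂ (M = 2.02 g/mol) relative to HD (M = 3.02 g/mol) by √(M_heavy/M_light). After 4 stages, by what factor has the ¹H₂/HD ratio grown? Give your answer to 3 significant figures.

2.24

Overall factor = α^4 with α = √(3.02/2.02), i.e. (3.02/2.02)^(4/2).
= 1.49505^2 = 2.24.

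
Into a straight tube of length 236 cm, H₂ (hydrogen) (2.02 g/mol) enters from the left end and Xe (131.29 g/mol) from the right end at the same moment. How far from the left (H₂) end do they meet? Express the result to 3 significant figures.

210 cm

Graham's law gives d_H₂/d_Xe = rate_H₂/rate_Xe = √(M_Xe/M_H₂) = √(131.29/2.02) = 8.062.
With d_H₂ + d_Xe = 236 cm, d_Xe = 236/(1 + 8.062) = 26.04 cm.
d_H₂ = 236 − 26.04 = 210 cm.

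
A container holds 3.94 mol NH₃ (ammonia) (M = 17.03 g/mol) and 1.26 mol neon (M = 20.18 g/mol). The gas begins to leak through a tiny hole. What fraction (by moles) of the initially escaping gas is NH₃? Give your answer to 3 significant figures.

Effusion rate of each component ∝ n_i/√M_i (partial pressure × 1/√M).
Mole fraction of NH₃ in the effusate = (n_NH₃/√M_NH₃) / (n_NH₃/√M_NH₃ + n_Ne/√M_Ne)
= (3.94/√17.03) / (3.94/√17.03 + 1.26/√20.18) = 0.9547/(0.9547 + 0.2805) = 0.773.

0.773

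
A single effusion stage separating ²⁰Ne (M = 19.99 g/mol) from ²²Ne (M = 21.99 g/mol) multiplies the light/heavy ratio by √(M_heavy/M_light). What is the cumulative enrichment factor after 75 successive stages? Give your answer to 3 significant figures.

Each stage multiplies the ratio by α = √(21.99/19.99), so after 75 stages the overall factor is α^75 = (21.99/19.99)^(75/2).
= 1.10005^(75/2) = 35.7.

35.7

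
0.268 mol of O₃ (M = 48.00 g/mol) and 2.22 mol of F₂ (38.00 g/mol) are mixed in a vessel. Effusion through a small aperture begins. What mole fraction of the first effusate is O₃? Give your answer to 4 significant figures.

0.09699

Each component's effusion rate ∝ (its partial pressure)·(1/√M) ∝ n_i/√M_i.
So x_O₃ in the escaping gas = (n_O₃/√M_O₃) / Σ(n_i/√M_i)
= (0.268/√48.00) / (0.268/√48.00 + 2.22/√38.00) = 0.03868/(0.03868 + 0.3601) = 0.09699.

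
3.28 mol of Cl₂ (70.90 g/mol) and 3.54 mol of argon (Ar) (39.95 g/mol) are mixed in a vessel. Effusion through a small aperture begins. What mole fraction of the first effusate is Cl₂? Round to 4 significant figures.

0.4102

Each component's effusion rate ∝ (its partial pressure)·(1/√M) ∝ n_i/√M_i.
x_Cl₂(eff) = (n_Cl₂/√M_Cl₂) / (n_Cl₂/√M_Cl₂ + n_Ar/√M_Ar)
= (3.28/√70.90) / (3.28/√70.90 + 3.54/√39.95) = 0.3895/(0.3895 + 0.5601) = 0.4102.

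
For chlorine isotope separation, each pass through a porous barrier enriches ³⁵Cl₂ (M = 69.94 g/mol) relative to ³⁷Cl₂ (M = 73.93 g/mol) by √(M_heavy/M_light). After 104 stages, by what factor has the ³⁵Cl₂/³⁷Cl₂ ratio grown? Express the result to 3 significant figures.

The single-stage factor is √(M_heavy/M_light), so 104 stages give [√(73.93/69.94)]^104 = (73.93/69.94)^(104/2).
= 1.05705^52 = 17.9.

17.9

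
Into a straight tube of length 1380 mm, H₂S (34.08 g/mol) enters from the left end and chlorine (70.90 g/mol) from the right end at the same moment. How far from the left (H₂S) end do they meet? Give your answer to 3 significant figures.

The fronts meet when d_H₂S + d_Cl₂ = L with d_H₂S/d_Cl₂ = √(M_Cl₂/M_H₂S) (Graham's law). Here √(M_Cl₂/M_H₂S) = √(70.90/34.08) = 1.442.
With d_H₂S + d_Cl₂ = 1380 mm, d_Cl₂ = 1380/(1 + 1.442) = 565.0 mm.
d_H₂S = 1380 − 565.0 = 815 mm.

815 mm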